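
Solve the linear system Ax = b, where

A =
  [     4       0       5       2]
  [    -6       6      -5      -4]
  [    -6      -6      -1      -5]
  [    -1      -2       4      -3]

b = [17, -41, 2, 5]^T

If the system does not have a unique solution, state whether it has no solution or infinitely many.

Row-reduce the augmented matrix:
R1 ← R1 / (4).
R2 ← R2 + 6·R1.
R3 ← R3 + 6·R1.
R4 ← R4 + 1·R1.
R2 ← R2 / (6).
R3 ← R3 + 6·R2.
R4 ← R4 + 2·R2.
R3 ← R3 / (9).
R1 ← R1 − 5/4·R3.
R2 ← R2 − 5/12·R3.
R4 ← R4 − 73/12·R3.
R4 ← R4 / (-29/36).
R1 ← R1 − 11/12·R4.
R2 ← R2 + 1/36·R4.
R3 ← R3 + 1/3·R4.
Reading off the reduced rows gives x_1 = -2, x_2 = -3, x_3 = 3, x_4 = 5.

x_1 = -2, x_2 = -3, x_3 = 3, x_4 = 5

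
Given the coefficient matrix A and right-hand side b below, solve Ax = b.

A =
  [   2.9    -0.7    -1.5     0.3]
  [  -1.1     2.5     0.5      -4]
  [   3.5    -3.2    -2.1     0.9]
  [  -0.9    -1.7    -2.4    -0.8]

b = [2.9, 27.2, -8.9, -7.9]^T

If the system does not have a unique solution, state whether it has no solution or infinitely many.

Row-reduce the augmented matrix:
R1 ← R1 / (29/10).
R2 ← R2 + 11/10·R1.
R3 ← R3 − 7/2·R1.
R4 ← R4 + 9/10·R1.
R2 ← R2 / (324/145).
R1 ← R1 + 7/29·R2.
R3 ← R3 + 683/290·R2.
R4 ← R4 + 278/145·R2.
R3 ← R3 / (-587/1620).
R1 ← R1 + 85/162·R3.
R2 ← R2 + 5/162·R3.
R4 ← R4 + 2369/810·R3.
R4 ← R4 / (115891/4696).
R1 ← R1 − 11355/2348·R4.
R2 ← R2 + 843/587·R4.
R3 ← R3 − 23057/2348·R4.
Reading off the reduced rows gives x_1 = 3, x_2 = 4, x_3 = 1, x_4 = -5.

x_1 = 3, x_2 = 4, x_3 = 1, x_4 = -5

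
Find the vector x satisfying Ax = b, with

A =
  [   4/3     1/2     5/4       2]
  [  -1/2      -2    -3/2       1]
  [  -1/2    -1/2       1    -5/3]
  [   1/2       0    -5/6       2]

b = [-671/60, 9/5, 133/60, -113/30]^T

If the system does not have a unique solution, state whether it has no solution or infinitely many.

x_1 = -11/5, x_2 = 1/2, x_3 = -14/5, x_4 = -5/2

Row-reduce the augmented matrix:
R1 ← R1 / (4/3).
R2 ← R2 + 1/2·R1.
R3 ← R3 + 1/2·R1.
R4 ← R4 − 1/2·R1.
R2 ← R2 / (-29/16).
R1 ← R1 − 3/8·R2.
R3 ← R3 + 5/16·R2.
R4 ← R4 + 3/16·R2.
R3 ← R3 / (191/116).
R1 ← R1 − 21/29·R3.
R2 ← R2 − 33/58·R3.
R4 ← R4 + 104/87·R3.
R4 ← R4 / (317/1719).
R1 ← R1 − 458/191·R4.
R2 ← R2 + 104/191·R4.
R3 ← R3 + 424/573·R4.
Reading off the reduced rows gives x_1 = -11/5, x_2 = 1/2, x_3 = -14/5, x_4 = -5/2.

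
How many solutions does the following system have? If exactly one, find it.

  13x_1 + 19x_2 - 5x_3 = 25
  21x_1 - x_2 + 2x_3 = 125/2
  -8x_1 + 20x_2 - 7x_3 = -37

Row-reduce:
R1 ← R1 / (13).
R2 ← R2 − 21·R1.
R3 ← R3 + 8·R1.
R2 ← R2 / (-412/13).
R1 ← R1 − 19/13·R2.
R3 ← R3 − 412/13·R2.
Row 3 reduces to 0 = 1/2, a contradiction. The system is inconsistent.

no solution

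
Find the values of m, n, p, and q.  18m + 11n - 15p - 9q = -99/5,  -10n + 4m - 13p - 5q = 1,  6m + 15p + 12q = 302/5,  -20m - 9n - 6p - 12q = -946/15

Row-reduce the augmented matrix:
R1 ← R1 / (18).
R2 ← R2 − 4·R1.
R3 ← R3 − 6·R1.
R4 ← R4 + 20·R1.
R2 ← R2 / (-112/9).
R1 ← R1 − 11/18·R2.
R3 ← R3 + 11/3·R2.
R4 ← R4 − 29/9·R2.
R3 ← R3 / (2559/112).
R1 ← R1 + 293/224·R3.
R2 ← R2 − 87/112·R3.
R4 ← R4 + 2819/112·R3.
R4 ← R4 / (-4503/853).
R1 ← R1 − 447/1706·R4.
R2 ← R2 + 255/853·R4.
R3 ← R3 − 593/853·R4.
Reading off the reduced rows gives m = 7/3, n = -2, p = 4/3, q = 11/5.

m = 7/3, n = -2, p = 4/3, q = 11/5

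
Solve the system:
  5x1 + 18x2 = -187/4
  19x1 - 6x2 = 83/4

x1 = 1/4, x2 = -8/3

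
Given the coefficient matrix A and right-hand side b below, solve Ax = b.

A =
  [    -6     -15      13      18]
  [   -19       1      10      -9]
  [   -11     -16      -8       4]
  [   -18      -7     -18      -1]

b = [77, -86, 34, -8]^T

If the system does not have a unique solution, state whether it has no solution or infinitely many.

Row-reduce the augmented matrix:
R1 ← R1 / (-6).
R2 ← R2 + 19·R1.
R3 ← R3 + 11·R1.
R4 ← R4 + 18·R1.
R2 ← R2 / (97/2).
R1 ← R1 − 5/2·R2.
R3 ← R3 − 23/2·R2.
R4 ← R4 − 38·R2.
R3 ← R3 / (-2371/97).
R1 ← R1 + 163/291·R3.
R2 ← R2 + 187/291·R3.
R4 ← R4 + 9481/291·R3.
R4 ← R4 / (103184/7113).
R1 ← R1 − 5036/7113·R4.
R2 ← R2 + 7183/7113·R4.
R3 ← R3 − 1295/2371·R4.
Reading off the reduced rows gives x_1 = 2, x_2 = -2, x_3 = -1, x_4 = 4.

x_1 = 2, x_2 = -2, x_3 = -1, x_4 = 4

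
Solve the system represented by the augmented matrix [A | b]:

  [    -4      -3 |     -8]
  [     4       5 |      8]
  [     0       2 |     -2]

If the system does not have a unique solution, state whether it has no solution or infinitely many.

no solution

Row-reduce:
R1 ← R1 / (-4).
R2 ← R2 − 4·R1.
R2 ← R2 / (2).
R1 ← R1 − 3/4·R2.
R3 ← R3 − 2·R2.
Row 3 reduces to 0 = -2, a contradiction. The system is inconsistent.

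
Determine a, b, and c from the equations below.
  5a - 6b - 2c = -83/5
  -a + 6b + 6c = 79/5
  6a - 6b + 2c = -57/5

Row-reduce the augmented matrix:
R1 ← R1 / (5).
R2 ← R2 + 1·R1.
R3 ← R3 − 6·R1.
R2 ← R2 / (24/5).
R1 ← R1 + 6/5·R2.
R3 ← R3 − 6/5·R2.
R3 ← R3 / (3).
R1 ← R1 − 1·R3.
R2 ← R2 − 7/6·R3.
Reading off the reduced rows gives a = -2, b = 1/2, c = 9/5.

a = -2, b = 1/2, c = 9/5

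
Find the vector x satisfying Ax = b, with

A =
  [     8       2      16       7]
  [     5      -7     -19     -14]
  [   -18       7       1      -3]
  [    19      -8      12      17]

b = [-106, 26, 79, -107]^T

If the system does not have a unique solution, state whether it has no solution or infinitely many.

x_1 = -5, x_2 = 1, x_3 = -6, x_4 = 4

Row-reduce the augmented matrix:
R1 ← R1 / (8).
R2 ← R2 − 5·R1.
R3 ← R3 + 18·R1.
R4 ← R4 − 19·R1.
R2 ← R2 / (-33/4).
R1 ← R1 − 1/4·R2.
R3 ← R3 − 23/2·R2.
R4 ← R4 + 51/4·R2.
R3 ← R3 / (-113/33).
R1 ← R1 − 37/33·R3.
R2 ← R2 − 116/33·R3.
R4 ← R4 − 207/11·R3.
R4 ← R4 / (-4737/113).
R1 ← R1 + 440/113·R4.
R2 ← R2 + 2481/226·R4.
R3 ← R3 − 849/226·R4.
Reading off the reduced rows gives x_1 = -5, x_2 = 1, x_3 = -6, x_4 = 4.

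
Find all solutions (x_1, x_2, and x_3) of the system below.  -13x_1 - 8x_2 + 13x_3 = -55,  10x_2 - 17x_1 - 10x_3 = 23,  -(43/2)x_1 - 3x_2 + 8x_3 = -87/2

infinitely many solutions

Row-reduce:
R1 ← R1 / (-13).
R2 ← R2 + 17·R1.
R3 ← R3 + 43/2·R1.
R2 ← R2 / (266/13).
R1 ← R1 − 8/13·R2.
R3 ← R3 − 133/13·R2.
Rank is 2 with 3 unknowns, leaving x_3 free.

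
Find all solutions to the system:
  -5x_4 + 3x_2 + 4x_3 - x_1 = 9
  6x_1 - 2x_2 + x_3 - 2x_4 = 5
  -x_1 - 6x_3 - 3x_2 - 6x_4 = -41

Row-reduce:
R1 ← R1 / (-1).
R2 ← R2 − 6·R1.
R3 ← R3 + 1·R1.
R2 ← R2 / (16).
R1 ← R1 + 3·R2.
R3 ← R3 + 6·R2.
R3 ← R3 / (-5/8).
R1 ← R1 − 11/16·R3.
R2 ← R2 − 25/16·R3.
Rank is 3 with 4 unknowns, leaving x_4 free.

infinitely many solutions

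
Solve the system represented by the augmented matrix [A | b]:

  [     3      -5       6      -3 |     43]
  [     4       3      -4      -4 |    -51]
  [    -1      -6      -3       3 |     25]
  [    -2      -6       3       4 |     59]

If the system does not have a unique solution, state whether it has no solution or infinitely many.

x_1 = -1, x_2 = -5, x_3 = 5, x_4 = 3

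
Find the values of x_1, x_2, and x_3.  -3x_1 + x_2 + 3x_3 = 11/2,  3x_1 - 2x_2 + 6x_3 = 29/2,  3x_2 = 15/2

x_1 = 3/2, x_2 = 5/2, x_3 = 5/2

Row-reduce the augmented matrix:
R1 ← R1 / (-3).
R2 ← R2 − 3·R1.
R2 ← R2 / (-1).
R1 ← R1 + 1/3·R2.
R3 ← R3 − 3·R2.
R3 ← R3 / (27).
R1 ← R1 + 4·R3.
R2 ← R2 + 9·R3.
Reading off the reduced rows gives x_1 = 3/2, x_2 = 5/2, x_3 = 5/2.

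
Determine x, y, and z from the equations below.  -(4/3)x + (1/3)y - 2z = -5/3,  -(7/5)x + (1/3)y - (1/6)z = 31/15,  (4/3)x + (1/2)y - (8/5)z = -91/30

Row-reduce the augmented matrix:
R1 ← R1 / (-4/3).
R2 ← R2 + 7/5·R1.
R3 ← R3 − 4/3·R1.
R2 ← R2 / (-1/60).
R1 ← R1 + 1/4·R2.
R3 ← R3 − 5/6·R2.
R3 ← R3 / (1396/15).
R1 ← R1 + 55/2·R3.
R2 ← R2 + 116·R3.
Reading off the reduced rows gives x = -1, y = 3, z = 2.

x = -1, y = 3, z = 2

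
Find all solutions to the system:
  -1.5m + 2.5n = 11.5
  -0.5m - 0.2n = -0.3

m = -1, n = 4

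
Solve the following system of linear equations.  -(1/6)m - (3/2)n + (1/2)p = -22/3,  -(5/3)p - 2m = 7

infinitely many solutions

Row-reduce:
R1 ← R1 / (-1/6).
R2 ← R2 + 2·R1.
R2 ← R2 / (18).
R1 ← R1 − 9·R2.
Rank is 2 with 3 unknowns, leaving p free.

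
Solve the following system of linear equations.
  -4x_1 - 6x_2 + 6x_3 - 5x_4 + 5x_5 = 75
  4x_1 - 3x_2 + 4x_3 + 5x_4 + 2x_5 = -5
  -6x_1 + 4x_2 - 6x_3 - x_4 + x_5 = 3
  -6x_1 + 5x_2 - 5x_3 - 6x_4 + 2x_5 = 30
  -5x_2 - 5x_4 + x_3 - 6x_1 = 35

x_1 = -4, x_2 = 2, x_3 = 6, x_4 = -3, x_5 = 4

Row-reduce the augmented matrix:
R1 ← R1 / (-4).
R2 ← R2 − 4·R1.
R3 ← R3 + 6·R1.
R4 ← R4 + 6·R1.
R5 ← R5 + 6·R1.
R2 ← R2 / (-9).
R1 ← R1 − 3/2·R2.
R3 ← R3 − 13·R2.
R4 ← R4 − 14·R2.
R5 ← R5 − 4·R2.
R3 ← R3 / (-5/9).
R1 ← R1 − 1/6·R3.
R2 ← R2 + 10/9·R3.
R4 ← R4 − 14/9·R3.
R5 ← R5 + 32/9·R3.
R4 ← R4 / (197/10).
R1 ← R1 − 16/5·R4.
R2 ← R2 + 13·R4.
R3 ← R3 + 117/10·R4.
R5 ← R5 + 391/10·R4.
R5 ← R5 / (643/197).
R1 ← R1 + 299/197·R5.
R2 ← R2 − 439/197·R5.
R3 ← R3 − 533/197·R5.
R4 ← R4 − 155/197·R5.
Reading off the reduced rows gives x_1 = -4, x_2 = 2, x_3 = 6, x_4 = -3, x_5 = 4.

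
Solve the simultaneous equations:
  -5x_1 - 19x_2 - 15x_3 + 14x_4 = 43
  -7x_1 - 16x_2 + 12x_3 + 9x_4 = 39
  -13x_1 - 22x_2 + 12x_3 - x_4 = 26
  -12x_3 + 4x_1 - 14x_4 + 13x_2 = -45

Row-reduce:
R1 ← R1 / (-5).
R2 ← R2 + 7·R1.
R3 ← R3 + 13·R1.
R4 ← R4 − 4·R1.
R2 ← R2 / (53/5).
R1 ← R1 − 19/5·R2.
R3 ← R3 − 137/5·R2.
R4 ← R4 + 11/5·R2.
R3 ← R3 / (-1818/53).
R1 ← R1 + 468/53·R3.
R2 ← R2 − 165/53·R3.
R4 ← R4 + 909/53·R3.
Row 4 reduces to 0 = 1/2, a contradiction. The system is inconsistent.

no solution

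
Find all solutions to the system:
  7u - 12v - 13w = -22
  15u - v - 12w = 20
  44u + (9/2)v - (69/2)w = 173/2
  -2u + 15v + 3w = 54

no solution

Row-reduce:
R1 ← R1 / (7).
R2 ← R2 − 15·R1.
R3 ← R3 − 44·R1.
R4 ← R4 + 2·R1.
R2 ← R2 / (173/7).
R1 ← R1 + 12/7·R2.
R3 ← R3 − 1119/14·R2.
R4 ← R4 − 81/7·R2.
R3 ← R3 / (-704/173).
R1 ← R1 + 131/173·R3.
R2 ← R2 − 111/173·R3.
R4 ← R4 + 1408/173·R3.
Row 4 reduces to 0 = 1, a contradiction. The system is inconsistent.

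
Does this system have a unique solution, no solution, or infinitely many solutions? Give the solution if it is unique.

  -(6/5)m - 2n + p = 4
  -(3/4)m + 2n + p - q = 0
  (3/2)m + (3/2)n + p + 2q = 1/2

Row-reduce:
R1 ← R1 / (-6/5).
R2 ← R2 + 3/4·R1.
R3 ← R3 − 3/2·R1.
R2 ← R2 / (13/4).
R1 ← R1 − 5/3·R2.
R3 ← R3 + 1·R2.
R3 ← R3 / (123/52).
R1 ← R1 + 40/39·R3.
R2 ← R2 − 3/26·R3.
Rank is 3 with 4 unknowns, leaving q free.

infinitely many solutions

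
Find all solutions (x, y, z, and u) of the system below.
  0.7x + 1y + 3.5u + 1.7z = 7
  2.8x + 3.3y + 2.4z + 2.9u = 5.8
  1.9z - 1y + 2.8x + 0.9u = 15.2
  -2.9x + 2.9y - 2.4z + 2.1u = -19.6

Row-reduce the augmented matrix:
R1 ← R1 / (7/10).
R2 ← R2 − 14/5·R1.
R3 ← R3 − 14/5·R1.
R4 ← R4 + 29/10·R1.
R2 ← R2 / (-7/10).
R1 ← R1 − 10/7·R2.
R3 ← R3 + 5·R2.
R4 ← R4 − 493/70·R2.
R3 ← R3 / (1857/70).
R1 ← R1 + 321/49·R3.
R2 ← R2 − 44/7·R3.
R4 ← R4 + 19417/490·R3.
R4 ← R4 / (245942/64995).
R1 ← R1 + 5672/4333·R4.
R2 ← R2 − 325/1857·R4.
R3 ← R3 − 4633/1857·R4.
Reading off the reduced rows gives x = 2, y = -3, z = 3, u = 1.

x = 2, y = -3, z = 3, u = 1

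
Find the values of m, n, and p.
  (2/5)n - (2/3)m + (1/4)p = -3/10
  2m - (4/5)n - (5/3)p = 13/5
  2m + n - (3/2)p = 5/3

Row-reduce the augmented matrix:
R1 ← R1 / (-2/3).
R2 ← R2 − 2·R1.
R3 ← R3 − 2·R1.
R2 ← R2 / (2/5).
R1 ← R1 + 3/5·R2.
R3 ← R3 − 11/5·R2.
R3 ← R3 / (103/24).
R1 ← R1 + 7/4·R3.
R2 ← R2 + 55/24·R3.
Reading off the reduced rows gives m = -1/2, n = -1/3, p = -2.

m = -1/2, n = -1/3, p = -2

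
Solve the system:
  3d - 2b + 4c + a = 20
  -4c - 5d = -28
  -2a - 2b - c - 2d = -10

Row-reduce:
R3 ← R3 + 2·R1.
Swap R2 and R3.
R2 ← R2 / (-6).
R1 ← R1 + 2·R2.
R3 ← R3 / (-4).
R1 ← R1 − 5/3·R3.
R2 ← R2 + 7/6·R3.
Rank is 3 with 4 unknowns, leaving d free.

infinitely many solutions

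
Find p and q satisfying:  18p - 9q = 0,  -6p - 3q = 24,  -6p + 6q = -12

p = -2, q = -4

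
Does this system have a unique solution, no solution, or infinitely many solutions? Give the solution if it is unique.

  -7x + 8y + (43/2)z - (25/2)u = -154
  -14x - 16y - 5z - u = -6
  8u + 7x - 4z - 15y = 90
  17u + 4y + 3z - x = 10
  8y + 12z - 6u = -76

no solution

Row-reduce:
R1 ← R1 / (-7).
R2 ← R2 + 14·R1.
R3 ← R3 − 7·R1.
R4 ← R4 + 1·R1.
R2 ← R2 / (-32).
R1 ← R1 + 8/7·R2.
R3 ← R3 + 7·R2.
R4 ← R4 − 20/7·R2.
R5 ← R5 − 8·R2.
R3 ← R3 / (28).
R1 ← R1 + 19/14·R3.
R2 ← R2 − 3/2·R3.
R4 ← R4 + 61/14·R3.
R4 ← R4 / (30437/1568).
R1 ← R1 − 715/1568·R4.
R2 ← R2 + 51/224·R4.
R3 ← R3 + 39/112·R4.
Row 5 reduces to 0 = -1/2, a contradiction. The system is inconsistent.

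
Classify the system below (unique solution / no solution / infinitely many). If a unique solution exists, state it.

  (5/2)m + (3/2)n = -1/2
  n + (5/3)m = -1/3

infinitely many solutions

Row-reduce:
R1 ← R1 / (5/2).
R2 ← R2 − 5/3·R1.
Rank is 1 with 2 unknowns, leaving n free.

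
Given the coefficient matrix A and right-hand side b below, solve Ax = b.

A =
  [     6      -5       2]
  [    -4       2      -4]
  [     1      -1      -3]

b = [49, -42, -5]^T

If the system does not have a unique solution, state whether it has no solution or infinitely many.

Row-reduce the augmented matrix:
R1 ← R1 / (6).
R2 ← R2 + 4·R1.
R3 ← R3 − 1·R1.
R2 ← R2 / (-4/3).
R1 ← R1 + 5/6·R2.
R3 ← R3 + 1/6·R2.
R3 ← R3 / (-3).
R1 ← R1 − 2·R3.
R2 ← R2 − 2·R3.
Reading off the reduced rows gives x_1 = 6, x_2 = -1, x_3 = 4.

x_1 = 6, x_2 = -1, x_3 = 4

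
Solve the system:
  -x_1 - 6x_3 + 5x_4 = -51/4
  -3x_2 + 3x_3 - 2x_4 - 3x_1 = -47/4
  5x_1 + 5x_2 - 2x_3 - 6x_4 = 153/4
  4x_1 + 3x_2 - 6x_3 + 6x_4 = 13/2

Row-reduce the augmented matrix:
R1 ← R1 / (-1).
R2 ← R2 + 3·R1.
R3 ← R3 − 5·R1.
R4 ← R4 − 4·R1.
R2 ← R2 / (-3).
R3 ← R3 − 5·R2.
R4 ← R4 − 3·R2.
R3 ← R3 / (3).
R1 ← R1 − 6·R3.
R2 ← R2 + 7·R3.
R4 ← R4 + 9·R3.
R4 ← R4 / (-19).
R1 ← R1 − 41/3·R4.
R2 ← R2 + 145/9·R4.
R3 ← R3 + 28/9·R4.
Reading off the reduced rows gives x_1 = 11/4, x_2 = 5/2, x_3 = 0, x_4 = -2.

x_1 = 11/4, x_2 = 5/2, x_3 = 0, x_4 = -2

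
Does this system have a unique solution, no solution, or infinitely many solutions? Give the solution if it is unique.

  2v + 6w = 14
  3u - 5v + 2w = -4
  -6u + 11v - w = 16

Row-reduce:
Swap R1 and R2.
R1 ← R1 / (3).
R3 ← R3 + 6·R1.
R2 ← R2 / (2).
R1 ← R1 + 5/3·R2.
R3 ← R3 − 1·R2.
Row 3 reduces to 0 = 1, a contradiction. The system is inconsistent.

no solution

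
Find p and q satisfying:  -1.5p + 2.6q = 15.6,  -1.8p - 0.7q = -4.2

Row-reduce the augmented matrix:
R1 ← R1 / (-3/2).
R2 ← R2 + 9/5·R1.
R2 ← R2 / (-191/50).
R1 ← R1 + 26/15·R2.
Reading off the reduced rows gives p = 0, q = 6.

p = 0, q = 6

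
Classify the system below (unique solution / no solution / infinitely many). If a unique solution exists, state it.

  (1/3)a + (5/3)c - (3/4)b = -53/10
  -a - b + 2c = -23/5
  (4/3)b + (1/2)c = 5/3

Row-reduce the augmented matrix:
R1 ← R1 / (1/3).
R2 ← R2 + 1·R1.
R2 ← R2 / (-13/4).
R1 ← R1 + 9/4·R2.
R3 ← R3 − 4/3·R2.
R3 ← R3 / (263/78).
R1 ← R1 − 2/13·R3.
R2 ← R2 + 28/13·R3.
Reading off the reduced rows gives a = -7/5, b = 2, c = -2.

a = -7/5, b = 2, c = -2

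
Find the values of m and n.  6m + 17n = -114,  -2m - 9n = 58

Row-reduce the augmented matrix:
R1 ← R1 / (6).
R2 ← R2 + 2·R1.
R2 ← R2 / (-10/3).
R1 ← R1 − 17/6·R2.
Reading off the reduced rows gives m = -2, n = -6.

m = -2, n = -6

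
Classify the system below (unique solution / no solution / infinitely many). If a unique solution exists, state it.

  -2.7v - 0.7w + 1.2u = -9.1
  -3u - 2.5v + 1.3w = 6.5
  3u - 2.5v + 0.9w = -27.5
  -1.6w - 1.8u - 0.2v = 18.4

u = -6, v = 2, w = -5

Row-reduce the augmented matrix:
R1 ← R1 / (6/5).
R2 ← R2 + 3·R1.
R3 ← R3 − 3·R1.
R4 ← R4 + 9/5·R1.
R2 ← R2 / (-37/4).
R1 ← R1 + 9/4·R2.
R3 ← R3 − 17/4·R2.
R4 ← R4 + 17/4·R2.
R3 ← R3 / (452/185).
R1 ← R1 + 263/555·R3.
R2 ← R2 − 9/185·R3.
R4 ← R4 + 452/185·R3.
R4 reduces to 0 = 0, so the extra equation is consistent.
Reading off the reduced rows gives u = -6, v = 2, w = -5.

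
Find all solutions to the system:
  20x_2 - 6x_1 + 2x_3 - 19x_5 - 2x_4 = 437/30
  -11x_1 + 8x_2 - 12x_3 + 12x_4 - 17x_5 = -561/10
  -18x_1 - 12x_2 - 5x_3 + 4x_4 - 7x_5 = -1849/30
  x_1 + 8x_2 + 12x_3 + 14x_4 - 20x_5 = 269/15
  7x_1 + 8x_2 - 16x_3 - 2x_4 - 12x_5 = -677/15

Row-reduce the augmented matrix:
R1 ← R1 / (-6).
R2 ← R2 + 11·R1.
R3 ← R3 + 18·R1.
R4 ← R4 − 1·R1.
R5 ← R5 − 7·R1.
R2 ← R2 / (-86/3).
R1 ← R1 + 10/3·R2.
R3 ← R3 + 72·R2.
R4 ← R4 − 34/3·R2.
R5 ← R5 − 94/3·R2.
R3 ← R3 / (1219/43).
R1 ← R1 − 64/43·R3.
R2 ← R2 − 47/86·R3.
R4 ← R4 − 264/43·R3.
R5 ← R5 + 1324/43·R3.
R4 ← R4 / (31958/1219).
R1 ← R1 − 64/1219·R4.
R2 ← R2 − 47/2438·R4.
R3 ← R3 + 1262/1219·R4.
R5 ← R5 + 23266/1219·R4.
R5 ← R5 / (-344678/15979).
R1 ← R1 − 13647/15979·R5.
R2 ← R2 + 22685/31958·R5.
R3 ← R3 + 7945/15979·R5.
R4 ← R4 + 21021/31958·R5.
Reading off the reduced rows gives x_1 = 3/5, x_2 = 2, x_3 = 3, x_4 = -1/3, x_5 = 3/2.

x_1 = 3/5, x_2 = 2, x_3 = 3, x_4 = -1/3, x_5 = 3/2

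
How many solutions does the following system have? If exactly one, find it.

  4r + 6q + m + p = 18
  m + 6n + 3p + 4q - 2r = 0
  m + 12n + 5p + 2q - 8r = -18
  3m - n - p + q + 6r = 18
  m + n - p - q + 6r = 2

Row-reduce:
R2 ← R2 − 1·R1.
R3 ← R3 − 1·R1.
R4 ← R4 − 3·R1.
R5 ← R5 − 1·R1.
R2 ← R2 / (6).
R3 ← R3 − 12·R2.
R4 ← R4 + 1·R2.
R5 ← R5 − 1·R2.
Swap R3 and R4.
R3 ← R3 / (-11/3).
R1 ← R1 − 1·R3.
R2 ← R2 − 1/3·R3.
R5 ← R5 + 7/3·R3.
Swap R4 and R5.
R4 ← R4 / (48/11).
R1 ← R1 − 14/11·R4.
R2 ← R2 + 21/11·R4.
R3 ← R3 − 52/11·R4.
Rank is 4 with 5 unknowns, leaving r free.

infinitely many solutions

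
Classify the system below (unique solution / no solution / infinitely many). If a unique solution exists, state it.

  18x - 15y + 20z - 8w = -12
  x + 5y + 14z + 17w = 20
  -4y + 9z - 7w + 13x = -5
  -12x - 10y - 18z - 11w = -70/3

Row-reduce the augmented matrix:
R1 ← R1 / (18).
R2 ← R2 − 1·R1.
R3 ← R3 − 13·R1.
R4 ← R4 + 12·R1.
R2 ← R2 / (35/6).
R1 ← R1 + 5/6·R2.
R3 ← R3 − 41/6·R2.
R4 ← R4 + 20·R2.
R3 ← R3 / (-719/35).
R1 ← R1 − 62/21·R3.
R2 ← R2 − 232/105·R3.
R4 ← R4 − 830/21·R3.
R4 ← R4 / (3901/2157).
R1 ← R1 + 2297/2157·R4.
R2 ← R2 − 1426/2157·R4.
R3 ← R3 − 758/719·R4.
Reading off the reduced rows gives x = -2/3, y = 4/3, z = 1, w = 0.

x = -2/3, y = 4/3, z = 1, w = 0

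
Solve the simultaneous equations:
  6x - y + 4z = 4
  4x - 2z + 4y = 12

infinitely many solutions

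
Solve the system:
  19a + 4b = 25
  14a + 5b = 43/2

Row-reduce the augmented matrix:
R1 ← R1 / (19).
R2 ← R2 − 14·R1.
R2 ← R2 / (39/19).
R1 ← R1 − 4/19·R2.
Reading off the reduced rows gives a = 1, b = 3/2.

a = 1, b = 3/2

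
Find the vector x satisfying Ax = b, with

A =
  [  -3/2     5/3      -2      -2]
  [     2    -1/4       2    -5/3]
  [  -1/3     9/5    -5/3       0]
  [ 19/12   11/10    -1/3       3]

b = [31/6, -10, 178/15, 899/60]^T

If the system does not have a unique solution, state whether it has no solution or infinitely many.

Row-reduce:
R1 ← R1 / (-3/2).
R2 ← R2 − 2·R1.
R3 ← R3 + 1/3·R1.
R4 ← R4 − 19/12·R1.
R2 ← R2 / (71/36).
R1 ← R1 + 10/9·R2.
R3 ← R3 − 193/135·R2.
R4 ← R4 − 386/135·R2.
R3 ← R3 / (-787/1065).
R1 ← R1 − 68/71·R3.
R2 ← R2 + 24/71·R3.
R4 ← R4 + 1574/1065·R3.
Row 4 reduces to 0 = -1, a contradiction. The system is inconsistent.

no solution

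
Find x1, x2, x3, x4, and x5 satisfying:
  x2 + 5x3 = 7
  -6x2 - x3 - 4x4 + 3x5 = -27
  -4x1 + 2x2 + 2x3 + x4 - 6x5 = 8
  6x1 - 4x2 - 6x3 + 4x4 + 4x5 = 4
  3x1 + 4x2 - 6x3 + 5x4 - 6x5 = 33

x1 = 3, x2 = 2, x3 = 1, x4 = 2, x5 = -2

Row-reduce the augmented matrix:
Swap R1 and R3.
R1 ← R1 / (-4).
R4 ← R4 − 6·R1.
R5 ← R5 − 3·R1.
R2 ← R2 / (-6).
R1 ← R1 + 1/2·R2.
R3 ← R3 − 1·R2.
R4 ← R4 + 1·R2.
R5 ← R5 − 11/2·R2.
R3 ← R3 / (29/6).
R1 ← R1 + 5/12·R3.
R2 ← R2 − 1/6·R3.
R4 ← R4 + 17/6·R3.
R5 ← R5 + 65/12·R3.
R4 ← R4 / (335/58).
R1 ← R1 − 3/116·R4.
R2 ← R2 − 20/29·R4.
R3 ← R3 + 4/29·R4.
R5 ← R5 − 155/116·R4.
R5 ← R5 / (-401/67).
R1 ← R1 − 441/335·R5.
R2 ← R2 − 7/67·R5.
R3 ← R3 + 7/335·R5.
R4 ← R4 + 302/335·R5.
Reading off the reduced rows gives x1 = 3, x2 = 2, x3 = 1, x4 = 2, x5 = -2.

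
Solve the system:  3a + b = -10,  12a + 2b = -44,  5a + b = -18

a = -4, b = 2

Row-reduce the augmented matrix:
R1 ← R1 / (3).
R2 ← R2 − 12·R1.
R3 ← R3 − 5·R1.
R2 ← R2 / (-2).
R1 ← R1 − 1/3·R2.
R3 ← R3 + 2/3·R2.
R3 reduces to 0 = 0, so the extra equation is consistent.
Reading off the reduced rows gives a = -4, b = 2.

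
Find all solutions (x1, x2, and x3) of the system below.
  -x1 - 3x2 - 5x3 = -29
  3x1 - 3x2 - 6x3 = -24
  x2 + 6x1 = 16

Row-reduce the augmented matrix:
R1 ← R1 / (-1).
R2 ← R2 − 3·R1.
R3 ← R3 − 6·R1.
R2 ← R2 / (-12).
R1 ← R1 − 3·R2.
R3 ← R3 + 17·R2.
R3 ← R3 / (-1/4).
R1 ← R1 + 1/4·R3.
R2 ← R2 − 7/4·R3.
Reading off the reduced rows gives x1 = 2, x2 = 4, x3 = 3.

x1 = 2, x2 = 4, x3 = 3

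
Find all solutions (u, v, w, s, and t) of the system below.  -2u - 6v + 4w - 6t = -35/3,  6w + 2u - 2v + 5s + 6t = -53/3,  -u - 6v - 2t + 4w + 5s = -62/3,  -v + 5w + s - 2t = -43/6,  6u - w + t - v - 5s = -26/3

Row-reduce the augmented matrix:
R1 ← R1 / (-2).
R2 ← R2 − 2·R1.
R3 ← R3 + 1·R1.
R5 ← R5 − 6·R1.
R2 ← R2 / (-8).
R1 ← R1 − 3·R2.
R3 ← R3 + 3·R2.
R4 ← R4 + 1·R2.
R5 ← R5 + 19·R2.
R3 ← R3 / (-7/4).
R1 ← R1 − 7/4·R3.
R2 ← R2 + 5/4·R3.
R4 ← R4 − 15/4·R3.
R5 ← R5 + 51/4·R3.
R4 ← R4 / (99/14).
R1 ← R1 − 5·R4.
R2 ← R2 + 20/7·R4.
R3 ← R3 + 25/14·R4.
R5 ← R5 + 555/14·R4.
R5 ← R5 / (-775/33).
R1 ← R1 − 386/99·R5.
R2 ← R2 + 65/99·R5.
R3 ← R3 + 53/99·R5.
R4 ← R4 − 2/99·R5.
Reading off the reduced rows gives u = -8/3, v = 2, w = -1/2, s = -5/3, t = 1/2.

u = -8/3, v = 2, w = -1/2, s = -5/3, t = 1/2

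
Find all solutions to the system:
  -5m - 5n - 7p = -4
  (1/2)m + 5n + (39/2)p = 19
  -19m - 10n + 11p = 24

no solution

Row-reduce:
R1 ← R1 / (-5).
R2 ← R2 − 1/2·R1.
R3 ← R3 + 19·R1.
R2 ← R2 / (9/2).
R1 ← R1 − 1·R2.
R3 ← R3 − 9·R2.
Row 3 reduces to 0 = 2, a contradiction. The system is inconsistent.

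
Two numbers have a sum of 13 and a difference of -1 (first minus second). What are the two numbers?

first number: 6, second number: 7

Let x = first number, y = second number.
  y + x = 13
  x - y = -1
Row-reduce the augmented matrix:
R2 ← R2 − 1·R1.
R2 ← R2 / (-2).
R1 ← R1 − 1·R2.
Reading off the reduced rows gives x = 6, y = 7.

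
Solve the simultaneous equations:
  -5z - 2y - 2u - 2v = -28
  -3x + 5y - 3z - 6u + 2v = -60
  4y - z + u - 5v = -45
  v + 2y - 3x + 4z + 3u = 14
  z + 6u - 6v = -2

x = 3, y = -5, z = 4, u = 4, v = 5

Row-reduce the augmented matrix:
Swap R1 and R2.
R1 ← R1 / (-3).
R4 ← R4 + 3·R1.
R2 ← R2 / (-2).
R1 ← R1 + 5/3·R2.
R3 ← R3 − 4·R2.
R4 ← R4 + 3·R2.
R3 ← R3 / (-11).
R1 ← R1 − 31/6·R3.
R2 ← R2 − 5/2·R3.
R4 ← R4 − 29/2·R3.
R5 ← R5 − 1·R3.
R4 ← R4 / (177/22).
R1 ← R1 − 149/66·R4.
R2 ← R2 − 7/22·R4.
R3 ← R3 − 3/11·R4.
R5 ← R5 − 63/11·R4.
R5 ← R5 / (12/59).
R1 ← R1 + 244/531·R5.
R2 ← R2 + 116/177·R5.
R3 ← R3 − 68/59·R5.
R4 ← R4 + 217/177·R5.
Reading off the reduced rows gives x = 3, y = -5, z = 4, u = 4, v = 5.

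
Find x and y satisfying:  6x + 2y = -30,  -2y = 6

x = -4, y = -3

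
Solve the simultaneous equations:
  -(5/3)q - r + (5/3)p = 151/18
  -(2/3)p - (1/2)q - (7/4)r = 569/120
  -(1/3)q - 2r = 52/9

Row-reduce the augmented matrix:
R1 ← R1 / (5/3).
R2 ← R2 + 2/3·R1.
R2 ← R2 / (-7/6).
R1 ← R1 + 1·R2.
R3 ← R3 + 1/3·R2.
R3 ← R3 / (-97/70).
R1 ← R1 − 87/70·R3.
R2 ← R2 − 129/70·R3.
Reading off the reduced rows gives p = 6/5, q = -7/3, r = -5/2.

p = 6/5, q = -7/3, r = -5/2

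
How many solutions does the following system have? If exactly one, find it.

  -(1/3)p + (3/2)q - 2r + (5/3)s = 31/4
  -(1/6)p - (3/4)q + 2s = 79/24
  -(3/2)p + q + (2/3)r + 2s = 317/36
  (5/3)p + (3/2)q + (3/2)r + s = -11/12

Row-reduce the augmented matrix:
R1 ← R1 / (-1/3).
R2 ← R2 + 1/6·R1.
R3 ← R3 + 3/2·R1.
R4 ← R4 − 5/3·R1.
R2 ← R2 / (-3/2).
R1 ← R1 + 9/2·R2.
R3 ← R3 + 23/4·R2.
R4 ← R4 − 9·R2.
R3 ← R3 / (35/6).
R1 ← R1 − 3·R3.
R2 ← R2 + 2/3·R3.
R4 ← R4 + 5/2·R3.
R4 ← R4 / (1013/84).
R1 ← R1 + 118/35·R4.
R2 ← R2 + 604/315·R4.
R3 ← R3 + 359/210·R4.
Reading off the reduced rows gives p = -5/2, q = 3/2, r = -2/3, s = 2.

p = -5/2, q = 3/2, r = -2/3, s = 2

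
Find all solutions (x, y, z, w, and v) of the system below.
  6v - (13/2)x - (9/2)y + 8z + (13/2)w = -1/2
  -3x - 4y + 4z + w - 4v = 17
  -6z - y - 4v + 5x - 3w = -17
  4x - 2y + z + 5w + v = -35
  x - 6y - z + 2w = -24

no solution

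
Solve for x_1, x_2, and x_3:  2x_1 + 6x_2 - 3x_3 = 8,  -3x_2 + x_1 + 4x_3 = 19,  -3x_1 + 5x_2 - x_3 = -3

Row-reduce the augmented matrix:
R1 ← R1 / (2).
R2 ← R2 − 1·R1.
R3 ← R3 + 3·R1.
R2 ← R2 / (-6).
R1 ← R1 − 3·R2.
R3 ← R3 − 14·R2.
R3 ← R3 / (22/3).
R1 ← R1 − 5/4·R3.
R2 ← R2 + 11/12·R3.
Reading off the reduced rows gives x_1 = 4, x_2 = 3, x_3 = 6.

x_1 = 4, x_2 = 3, x_3 = 6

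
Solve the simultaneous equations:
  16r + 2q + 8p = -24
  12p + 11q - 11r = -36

infinitely many solutions

Row-reduce:
R1 ← R1 / (8).
R2 ← R2 − 12·R1.
R2 ← R2 / (8).
R1 ← R1 − 1/4·R2.
Rank is 2 with 3 unknowns, leaving r free.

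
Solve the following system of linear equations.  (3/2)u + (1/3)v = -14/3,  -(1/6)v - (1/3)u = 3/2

u = -2, v = -5

Row-reduce the augmented matrix:
R1 ← R1 / (3/2).
R2 ← R2 + 1/3·R1.
R2 ← R2 / (-5/54).
R1 ← R1 − 2/9·R2.
Reading off the reduced rows gives u = -2, v = -5.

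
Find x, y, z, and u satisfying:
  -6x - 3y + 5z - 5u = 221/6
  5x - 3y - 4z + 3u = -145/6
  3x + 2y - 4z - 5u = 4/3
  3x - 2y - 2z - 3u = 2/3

x = -2, y = -1/2, z = 5/3, u = -3

Row-reduce the augmented matrix:
R1 ← R1 / (-6).
R2 ← R2 − 5·R1.
R3 ← R3 − 3·R1.
R4 ← R4 − 3·R1.
R2 ← R2 / (-11/2).
R1 ← R1 − 1/2·R2.
R3 ← R3 − 1/2·R2.
R4 ← R4 + 7/2·R2.
R3 ← R3 / (-49/33).
R1 ← R1 + 9/11·R3.
R2 ← R2 + 1/33·R3.
R4 ← R4 − 13/33·R3.
R4 ← R4 / (-332/49).
R1 ← R1 − 241/49·R4.
R2 ← R2 − 18/49·R4.
R3 ← R3 − 251/49·R4.
Reading off the reduced rows gives x = -2, y = -1/2, z = 5/3, u = -3.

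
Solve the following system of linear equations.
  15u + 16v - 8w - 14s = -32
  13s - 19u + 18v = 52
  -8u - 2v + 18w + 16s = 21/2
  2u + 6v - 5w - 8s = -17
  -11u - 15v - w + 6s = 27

no solution

Row-reduce:
R1 ← R1 / (15).
R2 ← R2 + 19·R1.
R3 ← R3 + 8·R1.
R4 ← R4 − 2·R1.
R5 ← R5 + 11·R1.
R2 ← R2 / (574/15).
R1 ← R1 − 16/15·R2.
R3 ← R3 − 98/15·R2.
R4 ← R4 − 58/15·R2.
R5 ← R5 + 49/15·R2.
R3 ← R3 / (634/41).
R1 ← R1 + 72/287·R3.
R2 ← R2 + 76/287·R3.
R4 ← R4 + 835/287·R3.
R5 ← R5 + 317/41·R3.
R4 ← R4 / (-2471/634).
R1 ← R1 + 206/317·R4.
R2 ← R2 − 23/634·R4.
R3 ← R3 − 383/634·R4.
Row 5 reduces to 0 = 1/4, a contradiction. The system is inconsistent.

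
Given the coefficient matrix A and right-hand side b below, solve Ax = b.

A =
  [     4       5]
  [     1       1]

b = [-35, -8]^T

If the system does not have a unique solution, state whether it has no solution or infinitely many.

From equation 2: x_1 = -8 − x_2.
Substitute into equation 1 and solve: x_2 = -3.
Then x_1 = -5.

x_1 = -5, x_2 = -3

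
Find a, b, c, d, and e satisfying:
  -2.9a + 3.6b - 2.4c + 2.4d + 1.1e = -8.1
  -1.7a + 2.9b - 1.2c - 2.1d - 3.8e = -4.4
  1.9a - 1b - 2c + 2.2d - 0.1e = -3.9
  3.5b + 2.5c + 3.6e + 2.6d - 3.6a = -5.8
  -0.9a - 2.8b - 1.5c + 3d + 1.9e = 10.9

Row-reduce the augmented matrix:
R1 ← R1 / (-29/10).
R2 ← R2 + 17/10·R1.
R3 ← R3 − 19/10·R1.
R4 ← R4 + 18/5·R1.
R5 ← R5 + 9/10·R1.
R2 ← R2 / (229/290).
R1 ← R1 + 36/29·R2.
R3 ← R3 − 197/145·R2.
R4 ← R4 + 281/290·R2.
R5 ← R5 + 568/145·R2.
R3 ← R3 / (-4498/1145).
R1 ← R1 − 264/229·R3.
R2 ← R2 − 60/229·R3.
R4 ← R4 − 13129/2290·R3.
R5 ← R5 − 621/2290·R3.
R4 ← R4 / (216551/22490).
R1 ← R1 + 7788/2249·R4.
R2 ← R2 + 8517/2249·R4.
R3 ← R3 + 5614/2249·R4.
R5 ← R5 + 162654/11245·R4.
R5 ← R5 / (-28713823/4331020).
R1 ← R1 + 380843/216551·R5.
R2 ← R2 + 692009/433102·R5.
R3 ← R3 − 81793/433102·R5.
R4 ← R4 − 397941/433102·R5.
Reading off the reduced rows gives a = -3, b = -4, c = 0, d = -1, e = 0.

a = -3, b = -4, c = 0, d = -1, e = 0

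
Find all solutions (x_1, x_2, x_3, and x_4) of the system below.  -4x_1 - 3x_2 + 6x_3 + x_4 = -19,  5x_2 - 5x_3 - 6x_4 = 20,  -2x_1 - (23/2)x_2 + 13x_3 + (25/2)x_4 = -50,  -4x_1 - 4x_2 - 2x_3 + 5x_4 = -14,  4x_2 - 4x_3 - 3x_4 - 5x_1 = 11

no solution

Row-reduce:
R1 ← R1 / (-4).
R3 ← R3 + 2·R1.
R4 ← R4 + 4·R1.
R5 ← R5 + 5·R1.
R2 ← R2 / (5).
R1 ← R1 − 3/4·R2.
R3 ← R3 + 10·R2.
R4 ← R4 + 1·R2.
R5 ← R5 − 31/4·R2.
Swap R3 and R4.
R3 ← R3 / (-9).
R1 ← R1 + 3/4·R3.
R2 ← R2 + 1·R3.
R5 ← R5 + 15/4·R3.
Swap R4 and R5.
R4 ← R4 / (233/60).
R1 ← R1 − 5/12·R4.
R2 ← R2 + 68/45·R4.
R3 ← R3 + 14/45·R4.
Row 5 reduces to 0 = -1/2, a contradiction. The system is inconsistent.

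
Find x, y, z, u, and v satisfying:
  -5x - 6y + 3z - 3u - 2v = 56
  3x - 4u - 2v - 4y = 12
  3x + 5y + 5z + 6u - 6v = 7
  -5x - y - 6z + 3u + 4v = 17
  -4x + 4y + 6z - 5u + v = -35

x = -4, y = -6, z = -1, u = 3, v = -6

Row-reduce the augmented matrix:
R1 ← R1 / (-5).
R2 ← R2 − 3·R1.
R3 ← R3 − 3·R1.
R4 ← R4 + 5·R1.
R5 ← R5 + 4·R1.
R2 ← R2 / (-38/5).
R1 ← R1 − 6/5·R2.
R3 ← R3 − 7/5·R2.
R4 ← R4 − 5·R2.
R5 ← R5 − 44/5·R2.
R3 ← R3 / (271/38).
R1 ← R1 + 6/19·R3.
R2 ← R2 + 9/38·R3.
R4 ← R4 + 297/38·R3.
R5 ← R5 − 108/19·R3.
R4 ← R4 / (1522/271).
R1 ← R1 + 48/271·R4.
R2 ← R2 − 235/271·R4.
R3 ← R3 − 119/271·R4.
R5 ← R5 + 3201/271·R4.
R5 ← R5 / (-3546/761).
R1 ← R1 + 454/761·R5.
R2 ← R2 − 669/761·R5.
R3 ← R3 + 555/761·R5.
R4 ← R4 + 629/761·R5.
Reading off the reduced rows gives x = -4, y = -6, z = -1, u = 3, v = -6.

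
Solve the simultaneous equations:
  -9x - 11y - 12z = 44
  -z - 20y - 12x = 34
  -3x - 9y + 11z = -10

Row-reduce:
R1 ← R1 / (-9).
R2 ← R2 + 12·R1.
R3 ← R3 + 3·R1.
R2 ← R2 / (-16/3).
R1 ← R1 − 11/9·R2.
R3 ← R3 + 16/3·R2.
Rank is 2 with 3 unknowns, leaving z free.

infinitely many solutions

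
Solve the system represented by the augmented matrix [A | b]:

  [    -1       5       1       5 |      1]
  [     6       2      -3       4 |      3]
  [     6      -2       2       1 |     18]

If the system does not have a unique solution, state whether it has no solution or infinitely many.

infinitely many solutions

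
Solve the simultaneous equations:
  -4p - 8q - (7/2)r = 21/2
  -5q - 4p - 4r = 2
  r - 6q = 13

no solution

Row-reduce:
R1 ← R1 / (-4).
R2 ← R2 + 4·R1.
R2 ← R2 / (3).
R1 ← R1 − 2·R2.
R3 ← R3 + 6·R2.
Row 3 reduces to 0 = -4, a contradiction. The system is inconsistent.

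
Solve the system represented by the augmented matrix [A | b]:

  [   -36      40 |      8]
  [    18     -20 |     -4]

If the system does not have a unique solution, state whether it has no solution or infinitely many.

infinitely many solutions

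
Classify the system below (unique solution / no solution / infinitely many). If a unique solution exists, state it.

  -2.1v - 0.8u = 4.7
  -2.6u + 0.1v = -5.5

Row-reduce the augmented matrix:
R1 ← R1 / (-4/5).
R2 ← R2 + 13/5·R1.
R2 ← R2 / (277/40).
R1 ← R1 − 21/8·R2.
Reading off the reduced rows gives u = 2, v = -3.

u = 2, v = -3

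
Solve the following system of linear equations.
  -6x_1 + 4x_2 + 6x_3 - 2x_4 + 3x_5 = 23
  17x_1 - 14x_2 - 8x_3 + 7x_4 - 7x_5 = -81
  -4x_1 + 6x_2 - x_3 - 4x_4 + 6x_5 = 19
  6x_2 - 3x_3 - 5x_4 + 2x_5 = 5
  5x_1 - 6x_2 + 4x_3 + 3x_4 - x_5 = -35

infinitely many solutions

Row-reduce:
R1 ← R1 / (-6).
R2 ← R2 − 17·R1.
R3 ← R3 + 4·R1.
R5 ← R5 − 5·R1.
R2 ← R2 / (-8/3).
R1 ← R1 + 2/3·R2.
R3 ← R3 − 10/3·R2.
R4 ← R4 − 6·R2.
R5 ← R5 + 8/3·R2.
R3 ← R3 / (25/4).
R1 ← R1 + 13/4·R3.
R2 ← R2 + 27/8·R3.
R4 ← R4 − 69/4·R3.
R4 ← R4 / (19/25).
R1 ← R1 + 13/25·R4.
R2 ← R2 + 26/25·R4.
R3 ← R3 + 4/25·R4.
Rank is 4 with 5 unknowns, leaving x_5 free.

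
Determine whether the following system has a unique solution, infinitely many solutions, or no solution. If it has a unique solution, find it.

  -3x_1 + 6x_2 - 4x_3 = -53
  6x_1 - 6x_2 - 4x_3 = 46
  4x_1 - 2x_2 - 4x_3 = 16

x_1 = 3, x_2 = -6, x_3 = 2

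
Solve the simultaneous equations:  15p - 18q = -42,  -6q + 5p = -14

infinitely many solutions

Row-reduce:
R1 ← R1 / (15).
R2 ← R2 − 5·R1.
Rank is 1 with 2 unknowns, leaving q free.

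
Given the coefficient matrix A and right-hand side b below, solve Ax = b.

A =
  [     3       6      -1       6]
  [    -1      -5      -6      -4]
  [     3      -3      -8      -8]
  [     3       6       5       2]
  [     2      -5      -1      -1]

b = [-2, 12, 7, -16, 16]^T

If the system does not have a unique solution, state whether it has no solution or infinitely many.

no solution

Row-reduce:
R1 ← R1 / (3).
R2 ← R2 + 1·R1.
R3 ← R3 − 3·R1.
R4 ← R4 − 3·R1.
R5 ← R5 − 2·R1.
R2 ← R2 / (-3).
R1 ← R1 − 2·R2.
R3 ← R3 + 9·R2.
R5 ← R5 + 9·R2.
R3 ← R3 / (12).
R1 ← R1 + 41/9·R3.
R2 ← R2 − 19/9·R3.
R4 ← R4 − 6·R3.
R5 ← R5 − 56/3·R3.
Swap R4 and R5.
R4 ← R4 / (121/9).
R1 ← R1 + 64/27·R4.
R2 ← R2 − 56/27·R4.
R3 ← R3 + 2/3·R4.
Row 5 reduces to 0 = -3/2, a contradiction. The system is inconsistent.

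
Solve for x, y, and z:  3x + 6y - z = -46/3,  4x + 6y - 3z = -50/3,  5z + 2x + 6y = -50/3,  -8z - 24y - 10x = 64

x = -8/3, y = -4/3, z = -2/3

Row-reduce the augmented matrix:
R1 ← R1 / (3).
R2 ← R2 − 4·R1.
R3 ← R3 − 2·R1.
R4 ← R4 + 10·R1.
R2 ← R2 / (-2).
R1 ← R1 − 2·R2.
R3 ← R3 − 2·R2.
R4 ← R4 + 4·R2.
R3 ← R3 / (4).
R1 ← R1 + 2·R3.
R2 ← R2 − 5/6·R3.
R4 ← R4 + 8·R3.
R4 reduces to 0 = 0, so the extra equation is consistent.
Reading off the reduced rows gives x = -8/3, y = -4/3, z = -2/3.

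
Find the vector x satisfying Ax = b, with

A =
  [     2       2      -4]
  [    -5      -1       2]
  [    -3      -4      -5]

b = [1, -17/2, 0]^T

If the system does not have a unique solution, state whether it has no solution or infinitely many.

x_1 = 2, x_2 = -3/2, x_3 = 0

Row-reduce the augmented matrix:
R1 ← R1 / (2).
R2 ← R2 + 5·R1.
R3 ← R3 + 3·R1.
R2 ← R2 / (4).
R1 ← R1 − 1·R2.
R3 ← R3 + 1·R2.
R3 ← R3 / (-13).
R2 ← R2 + 2·R3.
Reading off the reduced rows gives x_1 = 2, x_2 = -3/2, x_3 = 0.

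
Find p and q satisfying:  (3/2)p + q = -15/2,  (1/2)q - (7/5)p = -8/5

Row-reduce the augmented matrix:
R1 ← R1 / (3/2).
R2 ← R2 + 7/5·R1.
R2 ← R2 / (43/30).
R1 ← R1 − 2/3·R2.
Reading off the reduced rows gives p = -1, q = -6.

p = -1, q = -6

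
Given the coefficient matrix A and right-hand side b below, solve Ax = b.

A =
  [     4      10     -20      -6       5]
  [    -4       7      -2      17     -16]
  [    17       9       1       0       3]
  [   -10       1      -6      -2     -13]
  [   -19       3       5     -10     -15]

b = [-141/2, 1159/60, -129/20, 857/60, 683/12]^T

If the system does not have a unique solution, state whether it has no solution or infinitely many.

Row-reduce the augmented matrix:
R1 ← R1 / (4).
R2 ← R2 + 4·R1.
R3 ← R3 − 17·R1.
R4 ← R4 + 10·R1.
R5 ← R5 + 19·R1.
R2 ← R2 / (17).
R1 ← R1 − 5/2·R2.
R3 ← R3 + 67/2·R2.
R4 ← R4 − 26·R2.
R5 ← R5 − 101/2·R2.
R3 ← R3 / (725/17).
R1 ← R1 + 30/17·R3.
R2 ← R2 + 22/17·R3.
R4 ← R4 + 380/17·R3.
R5 ← R5 + 419/17·R3.
R4 ← R4 / (-1319/145).
R1 ← R1 + 169/145·R4.
R2 ← R2 − 1507/725·R4.
R3 ← R3 − 802/725·R4.
R5 ← R5 + 31836/725·R4.
R5 ← R5 / (53517/1319).
R1 ← R1 − 9525/5276·R5.
R2 ← R2 + 3839/1319·R5.
R3 ← R3 + 7893/5276·R5.
R4 ← R4 − 1335/2638·R5.
Reading off the reduced rows gives x_1 = 0, x_2 = -1/4, x_3 = 3, x_4 = -2/3, x_5 = -12/5.

x_1 = 0, x_2 = -1/4, x_3 = 3, x_4 = -2/3, x_5 = -12/5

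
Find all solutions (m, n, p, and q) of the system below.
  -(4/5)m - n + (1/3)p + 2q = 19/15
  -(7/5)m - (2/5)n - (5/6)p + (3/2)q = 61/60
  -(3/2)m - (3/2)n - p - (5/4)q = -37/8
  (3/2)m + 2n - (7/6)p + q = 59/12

m = 1/2, n = 4/3, p = 0, q = 3/2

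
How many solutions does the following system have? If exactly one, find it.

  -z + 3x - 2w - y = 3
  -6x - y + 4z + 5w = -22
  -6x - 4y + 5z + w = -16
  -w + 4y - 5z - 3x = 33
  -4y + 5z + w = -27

Row-reduce:
R1 ← R1 / (3).
R2 ← R2 + 6·R1.
R3 ← R3 + 6·R1.
R4 ← R4 + 3·R1.
R2 ← R2 / (-3).
R1 ← R1 + 1/3·R2.
R3 ← R3 + 6·R2.
R4 ← R4 − 3·R2.
R5 ← R5 + 4·R2.
R3 ← R3 / (-1).
R1 ← R1 + 5/9·R3.
R2 ← R2 + 2/3·R3.
R4 ← R4 + 4·R3.
R5 ← R5 − 7/3·R3.
R4 ← R4 / (18).
R1 ← R1 − 2·R4.
R2 ← R2 − 3·R4.
R3 ← R3 − 5·R4.
R5 ← R5 + 12·R4.
Row 5 reduces to 0 = 1/3, a contradiction. The system is inconsistent.

no solution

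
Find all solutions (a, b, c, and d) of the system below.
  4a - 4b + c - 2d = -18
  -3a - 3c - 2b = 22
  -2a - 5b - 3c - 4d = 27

infinitely many solutions

Row-reduce:
R1 ← R1 / (4).
R2 ← R2 + 3·R1.
R3 ← R3 + 2·R1.
R2 ← R2 / (-5).
R1 ← R1 + 1·R2.
R3 ← R3 + 7·R2.
R3 ← R3 / (13/20).
R1 ← R1 − 7/10·R3.
R2 ← R2 − 9/20·R3.
Rank is 3 with 4 unknowns, leaving d free.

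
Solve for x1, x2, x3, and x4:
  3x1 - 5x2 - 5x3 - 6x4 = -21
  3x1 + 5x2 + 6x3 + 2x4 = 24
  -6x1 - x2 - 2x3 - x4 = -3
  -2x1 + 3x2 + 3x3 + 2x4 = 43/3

x1 = -2/3, x2 = 2, x3 = 3, x4 = -1

Row-reduce the augmented matrix:
R1 ← R1 / (3).
R2 ← R2 − 3·R1.
R3 ← R3 + 6·R1.
R4 ← R4 + 2·R1.
R2 ← R2 / (10).
R1 ← R1 + 5/3·R2.
R3 ← R3 + 11·R2.
R4 ← R4 + 1/3·R2.
R3 ← R3 / (1/10).
R1 ← R1 − 1/6·R3.
R2 ← R2 − 11/10·R3.
R4 ← R4 − 1/30·R3.
R4 ← R4 / (-1/3).
R1 ← R1 − 19/3·R4.
R2 ← R2 − 47·R4.
R3 ← R3 + 42·R4.
Reading off the reduced rows gives x1 = -2/3, x2 = 2, x3 = 3, x4 = -1.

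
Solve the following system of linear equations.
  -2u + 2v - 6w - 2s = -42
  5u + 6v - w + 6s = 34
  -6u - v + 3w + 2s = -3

infinitely many solutions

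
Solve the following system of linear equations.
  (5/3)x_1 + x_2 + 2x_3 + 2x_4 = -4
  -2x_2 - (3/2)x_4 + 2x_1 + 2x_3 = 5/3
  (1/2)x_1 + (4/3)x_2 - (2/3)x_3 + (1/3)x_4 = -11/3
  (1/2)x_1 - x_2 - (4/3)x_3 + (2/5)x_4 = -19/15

x_1 = -2, x_2 = -4/3, x_3 = 1, x_4 = -2/3

Row-reduce the augmented matrix:
R1 ← R1 / (5/3).
R2 ← R2 − 2·R1.
R3 ← R3 − 1/2·R1.
R4 ← R4 − 1/2·R1.
R2 ← R2 / (-16/5).
R1 ← R1 − 3/5·R2.
R3 ← R3 − 31/30·R2.
R4 ← R4 + 13/10·R2.
R3 ← R3 / (-67/48).
R1 ← R1 − 9/8·R3.
R2 ← R2 − 1/8·R3.
R4 ← R4 + 85/48·R3.
R4 ← R4 / (3337/1005).
R1 ← R1 + 51/67·R4.
R2 ← R2 − 145/134·R4.
R3 ← R3 − 293/268·R4.
Reading off the reduced rows gives x_1 = -2, x_2 = -4/3, x_3 = 1, x_4 = -2/3.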